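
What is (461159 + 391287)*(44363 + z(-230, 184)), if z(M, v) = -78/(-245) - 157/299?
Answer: 395753708678316/10465 ≈ 3.7817e+10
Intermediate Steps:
z(M, v) = -15143/73255 (z(M, v) = -78*(-1/245) - 157*1/299 = 78/245 - 157/299 = -15143/73255)
(461159 + 391287)*(44363 + z(-230, 184)) = (461159 + 391287)*(44363 - 15143/73255) = 852446*(3249796422/73255) = 395753708678316/10465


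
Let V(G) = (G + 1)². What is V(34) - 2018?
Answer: -793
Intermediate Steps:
V(G) = (1 + G)²
V(34) - 2018 = (1 + 34)² - 2018 = 35² - 2018 = 1225 - 2018 = -793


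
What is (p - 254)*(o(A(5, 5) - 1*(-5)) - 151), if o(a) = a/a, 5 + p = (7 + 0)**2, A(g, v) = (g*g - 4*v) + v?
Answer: 31500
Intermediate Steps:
A(g, v) = g**2 - 3*v (A(g, v) = (g**2 - 4*v) + v = g**2 - 3*v)
p = 44 (p = -5 + (7 + 0)**2 = -5 + 7**2 = -5 + 49 = 44)
o(a) = 1
(p - 254)*(o(A(5, 5) - 1*(-5)) - 151) = (44 - 254)*(1 - 151) = -210*(-150) = 31500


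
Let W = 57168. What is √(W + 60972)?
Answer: 2*√29535 ≈ 343.71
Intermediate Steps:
√(W + 60972) = √(57168 + 60972) = √118140 = 2*√29535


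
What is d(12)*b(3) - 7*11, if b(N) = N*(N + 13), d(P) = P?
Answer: 499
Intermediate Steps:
b(N) = N*(13 + N)
d(12)*b(3) - 7*11 = 12*(3*(13 + 3)) - 7*11 = 12*(3*16) - 77 = 12*48 - 77 = 576 - 77 = 499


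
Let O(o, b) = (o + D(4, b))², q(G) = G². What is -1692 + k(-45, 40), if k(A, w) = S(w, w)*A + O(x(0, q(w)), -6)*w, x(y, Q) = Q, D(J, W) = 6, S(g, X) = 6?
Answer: 103167478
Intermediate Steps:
O(o, b) = (6 + o)² (O(o, b) = (o + 6)² = (6 + o)²)
k(A, w) = 6*A + w*(6 + w²)² (k(A, w) = 6*A + (6 + w²)²*w = 6*A + w*(6 + w²)²)
-1692 + k(-45, 40) = -1692 + (6*(-45) + 40*(6 + 40²)²) = -1692 + (-270 + 40*(6 + 1600)²) = -1692 + (-270 + 40*1606²) = -1692 + (-270 + 40*2579236) = -1692 + (-270 + 103169440) = -1692 + 103169170 = 103167478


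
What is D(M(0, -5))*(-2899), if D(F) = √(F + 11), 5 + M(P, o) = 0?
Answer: -2899*√6 ≈ -7101.1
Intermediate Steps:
M(P, o) = -5 (M(P, o) = -5 + 0 = -5)
D(F) = √(11 + F)
D(M(0, -5))*(-2899) = √(11 - 5)*(-2899) = √6*(-2899) = -2899*√6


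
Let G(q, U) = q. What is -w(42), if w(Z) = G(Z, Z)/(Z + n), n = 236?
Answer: -21/139 ≈ -0.15108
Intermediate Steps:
w(Z) = Z/(236 + Z) (w(Z) = Z/(Z + 236) = Z/(236 + Z))
-w(42) = -42/(236 + 42) = -42/278 = -1*21/139 = -21/139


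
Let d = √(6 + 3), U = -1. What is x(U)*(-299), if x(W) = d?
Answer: -897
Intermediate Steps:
d = 3 (d = √9 = 3)
x(W) = 3
x(U)*(-299) = 3*(-299) = -897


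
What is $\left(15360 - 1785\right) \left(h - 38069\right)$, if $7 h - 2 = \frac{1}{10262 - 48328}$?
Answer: $- \frac{137702977515525}{266462} \approx -5.1678 \cdot 10^{8}$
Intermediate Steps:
$h = \frac{76131}{266462}$ ($h = \frac{2}{7} + \frac{1}{7 \left(10262 - 48328\right)} = \frac{2}{7} + \frac{1}{7 \left(-38066\right)} = \frac{2}{7} + \frac{1}{7} \left(- \frac{1}{38066}\right) = \frac{2}{7} - \frac{1}{266462} = \frac{76131}{266462} \approx 0.28571$)
$\left(15360 - 1785\right) \left(h - 38069\right) = \left(15360 - 1785\right) \left(\frac{76131}{266462} - 38069\right) = 13575 \left(- \frac{10143865747}{266462}\right) = - \frac{137702977515525}{266462}$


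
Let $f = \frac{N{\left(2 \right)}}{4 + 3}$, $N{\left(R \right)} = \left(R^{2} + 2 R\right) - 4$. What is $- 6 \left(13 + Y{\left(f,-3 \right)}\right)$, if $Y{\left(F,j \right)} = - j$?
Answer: $-96$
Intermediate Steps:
$N{\left(R \right)} = -4 + R^{2} + 2 R$
$f = \frac{4}{7}$ ($f = \frac{-4 + 2^{2} + 2 \cdot 2}{4 + 3} = \frac{-4 + 4 + 4}{7} = \frac{1}{7} \cdot 4 = \frac{4}{7} \approx 0.57143$)
$- 6 \left(13 + Y{\left(f,-3 \right)}\right) = - 6 \left(13 - -3\right) = - 6 \left(13 + 3\right) = \left(-6\right) 16 = -96$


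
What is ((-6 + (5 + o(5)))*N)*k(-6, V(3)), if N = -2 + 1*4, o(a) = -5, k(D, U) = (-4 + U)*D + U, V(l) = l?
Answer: -108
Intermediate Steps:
k(D, U) = U + D*(-4 + U) (k(D, U) = D*(-4 + U) + U = U + D*(-4 + U))
N = 2 (N = -2 + 4 = 2)
((-6 + (5 + o(5)))*N)*k(-6, V(3)) = ((-6 + (5 - 5))*2)*(3 - 4*(-6) - 6*3) = ((-6 + 0)*2)*(3 + 24 - 18) = -6*2*9 = -12*9 = -108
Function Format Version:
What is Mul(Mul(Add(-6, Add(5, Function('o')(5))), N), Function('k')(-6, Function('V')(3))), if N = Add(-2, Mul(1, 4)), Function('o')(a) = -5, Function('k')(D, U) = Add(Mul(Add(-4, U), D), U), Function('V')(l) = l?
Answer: -108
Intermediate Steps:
Function('k')(D, U) = Add(U, Mul(D, Add(-4, U))) (Function('k')(D, U) = Add(Mul(D, Add(-4, U)), U) = Add(U, Mul(D, Add(-4, U))))
N = 2 (N = Add(-2, 4) = 2)
Mul(Mul(Add(-6, Add(5, Function('o')(5))), N), Function('k')(-6, Function('V')(3))) = Mul(Mul(Add(-6, Add(5, -5)), 2), Add(3, Mul(-4, -6), Mul(-6, 3))) = Mul(Mul(Add(-6, 0), 2), Add(3, 24, -18)) = Mul(Mul(-6, 2), 9) = Mul(-12, 9) = -108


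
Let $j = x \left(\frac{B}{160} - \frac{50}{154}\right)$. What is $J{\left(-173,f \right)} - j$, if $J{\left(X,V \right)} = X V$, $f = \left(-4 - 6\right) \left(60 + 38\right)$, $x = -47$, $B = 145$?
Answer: $\frac{417813911}{2464} \approx 1.6957 \cdot 10^{5}$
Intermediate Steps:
$f = -980$ ($f = \left(-10\right) 98 = -980$)
$J{\left(X,V \right)} = V X$
$j = - \frac{67351}{2464}$ ($j = - 47 \left(\frac{145}{160} - \frac{50}{154}\right) = - 47 \left(145 \cdot \frac{1}{160} - \frac{25}{77}\right) = - 47 \left(\frac{29}{32} - \frac{25}{77}\right) = \left(-47\right) \frac{1433}{2464} = - \frac{67351}{2464} \approx -27.334$)
$J{\left(-173,f \right)} - j = \left(-980\right) \left(-173\right) - - \frac{67351}{2464} = 169540 + \frac{67351}{2464} = \frac{417813911}{2464}$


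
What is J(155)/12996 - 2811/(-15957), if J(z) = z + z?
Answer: 768119/3840318 ≈ 0.20001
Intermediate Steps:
J(z) = 2*z
J(155)/12996 - 2811/(-15957) = (2*155)/12996 - 2811/(-15957) = 310*(1/12996) - 2811*(-1/15957) = 155/6498 + 937/5319 = 768119/3840318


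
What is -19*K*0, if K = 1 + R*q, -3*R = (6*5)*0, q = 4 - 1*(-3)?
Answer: 0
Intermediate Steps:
q = 7 (q = 4 + 3 = 7)
R = 0 (R = -6*5*0/3 = -10*0 = -1/3*0 = 0)
K = 1 (K = 1 + 0*7 = 1 + 0 = 1)
-19*K*0 = -19*1*0 = -19*0 = 0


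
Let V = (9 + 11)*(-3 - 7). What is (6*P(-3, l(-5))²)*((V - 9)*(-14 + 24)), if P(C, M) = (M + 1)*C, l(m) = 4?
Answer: -2821500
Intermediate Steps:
V = -200 (V = 20*(-10) = -200)
P(C, M) = C*(1 + M) (P(C, M) = (1 + M)*C = C*(1 + M))
(6*P(-3, l(-5))²)*((V - 9)*(-14 + 24)) = (6*(-3*(1 + 4))²)*((-200 - 9)*(-14 + 24)) = (6*(-3*5)²)*(-209*10) = (6*(-15)²)*(-2090) = (6*225)*(-2090) = 1350*(-2090) = -2821500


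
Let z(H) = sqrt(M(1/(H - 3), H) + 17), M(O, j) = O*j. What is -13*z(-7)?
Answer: -13*sqrt(1770)/10 ≈ -54.693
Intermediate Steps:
z(H) = sqrt(17 + H/(-3 + H)) (z(H) = sqrt(H/(H - 3) + 17) = sqrt(H/(-3 + H) + 17) = sqrt(17 + H/(-3 + H)))
-13*z(-7) = -13*sqrt(17 - 7/(-3 - 7)) = -13*sqrt(17 - 7/(-10)) = -13*sqrt(17 - 7*(-1/10)) = -13*sqrt(17 + 7/10) = -13*sqrt(1770)/10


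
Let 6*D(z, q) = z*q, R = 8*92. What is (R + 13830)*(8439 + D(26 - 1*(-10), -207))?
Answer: 104831502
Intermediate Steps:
R = 736
D(z, q) = q*z/6 (D(z, q) = (z*q)/6 = (q*z)/6 = q*z/6)
(R + 13830)*(8439 + D(26 - 1*(-10), -207)) = (736 + 13830)*(8439 + (⅙)*(-207)*(26 - 1*(-10))) = 14566*(8439 + (⅙)*(-207)*(26 + 10)) = 14566*(8439 + (⅙)*(-207)*36) = 14566*(8439 - 1242) = 14566*7197 = 104831502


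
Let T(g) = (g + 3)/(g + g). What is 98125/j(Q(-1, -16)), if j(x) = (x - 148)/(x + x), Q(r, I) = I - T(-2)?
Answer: 2472750/131 ≈ 18876.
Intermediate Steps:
T(g) = (3 + g)/(2*g) (T(g) = (3 + g)/((2*g)) = (3 + g)*(1/(2*g)) = (3 + g)/(2*g))
Q(r, I) = ¼ + I (Q(r, I) = I - (3 - 2)/(2*(-2)) = I - (-1)/(2*2) = I - 1*(-¼) = I + ¼ = ¼ + I)
j(x) = (-148 + x)/(2*x) (j(x) = (-148 + x)/((2*x)) = (-148 + x)*(1/(2*x)) = (-148 + x)/(2*x))
98125/j(Q(-1, -16)) = 98125/(((-148 + (¼ - 16))/(2*(¼ - 16)))) = 98125/(((-148 - 63/4)/(2*(-63/4)))) = 98125/(((½)*(-4/63)*(-655/4))) = 98125/(655/126) = 98125*(126/655) = 2472750/131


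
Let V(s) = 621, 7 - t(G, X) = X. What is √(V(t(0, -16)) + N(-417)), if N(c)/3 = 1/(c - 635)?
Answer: √171815007/526 ≈ 24.920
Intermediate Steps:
t(G, X) = 7 - X
N(c) = 3/(-635 + c) (N(c) = 3/(c - 635) = 3/(-635 + c))
√(V(t(0, -16)) + N(-417)) = √(621 + 3/(-635 - 417)) = √(621 + 3/(-1052)) = √(621 + 3*(-1/1052)) = √(621 - 3/1052) = √(653289/1052) = √171815007/526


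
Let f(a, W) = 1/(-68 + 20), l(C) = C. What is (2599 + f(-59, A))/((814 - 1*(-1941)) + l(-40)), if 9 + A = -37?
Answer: 124751/130320 ≈ 0.95727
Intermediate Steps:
A = -46 (A = -9 - 37 = -46)
f(a, W) = -1/48 (f(a, W) = 1/(-48) = -1/48)
(2599 + f(-59, A))/((814 - 1*(-1941)) + l(-40)) = (2599 - 1/48)/((814 - 1*(-1941)) - 40) = 124751/(48*((814 + 1941) - 40)) = 124751/(48*(2755 - 40)) = (124751/48)/2715 = (124751/48)*(1/2715) = 124751/130320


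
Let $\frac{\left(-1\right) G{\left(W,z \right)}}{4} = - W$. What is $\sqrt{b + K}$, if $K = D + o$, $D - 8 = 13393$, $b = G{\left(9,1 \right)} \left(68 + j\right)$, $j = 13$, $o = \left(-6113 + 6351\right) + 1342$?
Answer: $\sqrt{17897} \approx 133.78$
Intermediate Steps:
$G{\left(W,z \right)} = 4 W$ ($G{\left(W,z \right)} = - 4 \left(- W\right) = 4 W$)
$o = 1580$ ($o = 238 + 1342 = 1580$)
$b = 2916$ ($b = 4 \cdot 9 \left(68 + 13\right) = 36 \cdot 81 = 2916$)
$D = 13401$ ($D = 8 + 13393 = 13401$)
$K = 14981$ ($K = 13401 + 1580 = 14981$)
$\sqrt{b + K} = \sqrt{2916 + 14981} = \sqrt{17897}$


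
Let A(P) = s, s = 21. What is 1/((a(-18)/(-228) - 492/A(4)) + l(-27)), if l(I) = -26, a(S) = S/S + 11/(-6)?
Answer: -9576/473293 ≈ -0.020233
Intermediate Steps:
A(P) = 21
a(S) = -5/6 (a(S) = 1 + 11*(-1/6) = 1 - 11/6 = -5/6)
1/((a(-18)/(-228) - 492/A(4)) + l(-27)) = 1/((-5/6/(-228) - 492/21) - 26) = 1/((-5/6*(-1/228) - 492*1/21) - 26) = 1/((5/1368 - 164/7) - 26) = 1/(-224317/9576 - 26) = 1/(-473293/9576) = -9576/473293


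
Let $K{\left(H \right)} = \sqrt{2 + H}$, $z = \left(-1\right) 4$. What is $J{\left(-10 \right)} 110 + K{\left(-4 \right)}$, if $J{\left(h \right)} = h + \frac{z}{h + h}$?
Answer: $-1078 + i \sqrt{2} \approx -1078.0 + 1.4142 i$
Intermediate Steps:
$z = -4$
$J{\left(h \right)} = h - \frac{2}{h}$ ($J{\left(h \right)} = h - \frac{4}{h + h} = h - \frac{4}{2 h} = h - 4 \frac{1}{2 h} = h - \frac{2}{h}$)
$J{\left(-10 \right)} 110 + K{\left(-4 \right)} = \left(-10 - \frac{2}{-10}\right) 110 + \sqrt{2 - 4} = \left(-10 - - \frac{1}{5}\right) 110 + \sqrt{-2} = \left(-10 + \frac{1}{5}\right) 110 + i \sqrt{2} = \left(- \frac{49}{5}\right) 110 + i \sqrt{2} = -1078 + i \sqrt{2}$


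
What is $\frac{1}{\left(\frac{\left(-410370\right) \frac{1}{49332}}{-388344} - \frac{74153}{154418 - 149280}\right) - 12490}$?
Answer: $- \frac{8202725461392}{102570424780469477} \approx -7.9972 \cdot 10^{-5}$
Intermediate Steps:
$\frac{1}{\left(\frac{\left(-410370\right) \frac{1}{49332}}{-388344} - \frac{74153}{154418 - 149280}\right) - 12490} = \frac{1}{\left(\left(-410370\right) \frac{1}{49332} \left(- \frac{1}{388344}\right) - \frac{74153}{5138}\right) - 12490} = \frac{1}{\left(\left(- \frac{68395}{8222}\right) \left(- \frac{1}{388344}\right) - \frac{74153}{5138}\right) - 12490} = \frac{1}{\left(\frac{68395}{3192964368} - \frac{74153}{5138}\right) - 12490} = \frac{1}{- \frac{118383767683397}{8202725461392} - 12490} = \frac{1}{- \frac{102570424780469477}{8202725461392}} = - \frac{8202725461392}{102570424780469477}$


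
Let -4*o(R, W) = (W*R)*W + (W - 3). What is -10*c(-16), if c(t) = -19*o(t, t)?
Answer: 390925/2 ≈ 1.9546e+5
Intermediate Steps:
o(R, W) = 3/4 - W/4 - R*W**2/4 (o(R, W) = -((W*R)*W + (W - 3))/4 = -((R*W)*W + (-3 + W))/4 = -(R*W**2 + (-3 + W))/4 = -(-3 + W + R*W**2)/4 = 3/4 - W/4 - R*W**2/4)
c(t) = -57/4 + 19*t/4 + 19*t**3/4 (c(t) = -19*(3/4 - t/4 - t*t**2/4) = -19*(3/4 - t/4 - t**3/4) = -57/4 + 19*t/4 + 19*t**3/4)
-10*c(-16) = -10*(-57/4 + (19/4)*(-16) + (19/4)*(-16)**3) = -10*(-57/4 - 76 + (19/4)*(-4096)) = -10*(-57/4 - 76 - 19456) = -10*(-78185/4) = 390925/2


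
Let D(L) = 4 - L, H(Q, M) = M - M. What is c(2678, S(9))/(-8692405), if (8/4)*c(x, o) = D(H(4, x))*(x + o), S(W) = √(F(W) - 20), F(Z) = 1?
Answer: -5356/8692405 - 2*I*√19/8692405 ≈ -0.00061617 - 1.0029e-6*I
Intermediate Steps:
H(Q, M) = 0
S(W) = I*√19 (S(W) = √(1 - 20) = √(-19) = I*√19)
c(x, o) = 2*o + 2*x (c(x, o) = ((4 - 1*0)*(x + o))/2 = ((4 + 0)*(o + x))/2 = (4*(o + x))/2 = (4*o + 4*x)/2 = 2*o + 2*x)
c(2678, S(9))/(-8692405) = (2*(I*√19) + 2*2678)/(-8692405) = (2*I*√19 + 5356)*(-1/8692405) = (5356 + 2*I*√19)*(-1/8692405) = -5356/8692405 - 2*I*√19/8692405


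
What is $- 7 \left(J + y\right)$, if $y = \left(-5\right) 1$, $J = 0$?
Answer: $35$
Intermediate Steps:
$y = -5$
$- 7 \left(J + y\right) = - 7 \left(0 - 5\right) = \left(-7\right) \left(-5\right) = 35$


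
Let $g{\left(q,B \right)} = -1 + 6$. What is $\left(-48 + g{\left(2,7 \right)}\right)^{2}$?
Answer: $1849$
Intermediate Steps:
$g{\left(q,B \right)} = 5$
$\left(-48 + g{\left(2,7 \right)}\right)^{2} = \left(-48 + 5\right)^{2} = \left(-43\right)^{2} = 1849$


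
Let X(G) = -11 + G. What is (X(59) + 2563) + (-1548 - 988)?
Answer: 75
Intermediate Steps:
(X(59) + 2563) + (-1548 - 988) = ((-11 + 59) + 2563) + (-1548 - 988) = (48 + 2563) - 2536 = 2611 - 2536 = 75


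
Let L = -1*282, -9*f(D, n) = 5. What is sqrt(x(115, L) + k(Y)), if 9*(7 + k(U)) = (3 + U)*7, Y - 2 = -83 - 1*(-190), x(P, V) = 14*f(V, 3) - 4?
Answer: sqrt(615)/3 ≈ 8.2664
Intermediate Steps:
f(D, n) = -5/9 (f(D, n) = -1/9*5 = -5/9)
L = -282
x(P, V) = -106/9 (x(P, V) = 14*(-5/9) - 4 = -70/9 - 4 = -106/9)
Y = 109 (Y = 2 + (-83 - 1*(-190)) = 2 + (-83 + 190) = 2 + 107 = 109)
k(U) = -14/3 + 7*U/9 (k(U) = -7 + ((3 + U)*7)/9 = -7 + (21 + 7*U)/9 = -7 + (7/3 + 7*U/9) = -14/3 + 7*U/9)
sqrt(x(115, L) + k(Y)) = sqrt(-106/9 + (-14/3 + (7/9)*109)) = sqrt(-106/9 + (-14/3 + 763/9)) = sqrt(-106/9 + 721/9) = sqrt(205/3) = sqrt(615)/3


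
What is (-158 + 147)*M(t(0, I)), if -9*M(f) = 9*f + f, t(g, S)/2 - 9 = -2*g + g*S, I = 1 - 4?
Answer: 220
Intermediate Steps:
I = -3
t(g, S) = 18 - 4*g + 2*S*g (t(g, S) = 18 + 2*(-2*g + g*S) = 18 + 2*(-2*g + S*g) = 18 + (-4*g + 2*S*g) = 18 - 4*g + 2*S*g)
M(f) = -10*f/9 (M(f) = -(9*f + f)/9 = -10*f/9)
(-158 + 147)*M(t(0, I)) = (-158 + 147)*(-10*(18 - 4*0 + 2*(-3)*0)/9) = -(-110)*(18 + 0 + 0)/9 = -(-110)*18/9 = -11*(-20) = 220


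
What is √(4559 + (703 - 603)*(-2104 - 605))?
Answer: I*√266341 ≈ 516.08*I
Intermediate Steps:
√(4559 + (703 - 603)*(-2104 - 605)) = √(4559 + 100*(-2709)) = √(4559 - 270900) = √(-266341) = I*√266341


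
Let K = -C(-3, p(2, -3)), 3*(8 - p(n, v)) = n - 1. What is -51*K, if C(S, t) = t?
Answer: 391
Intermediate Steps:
p(n, v) = 25/3 - n/3 (p(n, v) = 8 - (n - 1)/3 = 8 - (-1 + n)/3 = 8 + (1/3 - n/3) = 25/3 - n/3)
K = -23/3 (K = -(25/3 - 1/3*2) = -(25/3 - 2/3) = -1*23/3 = -23/3 ≈ -7.6667)
-51*K = -51*(-23/3) = 391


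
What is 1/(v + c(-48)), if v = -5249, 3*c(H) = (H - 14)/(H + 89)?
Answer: -123/645689 ≈ -0.00019049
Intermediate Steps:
c(H) = (-14 + H)/(3*(89 + H)) (c(H) = ((H - 14)/(H + 89))/3 = ((-14 + H)/(89 + H))/3 = (-14 + H)/(3*(89 + H)))
1/(v + c(-48)) = 1/(-5249 + (-14 - 48)/(3*(89 - 48))) = 1/(-5249 + (⅓)*(-62)/41) = 1/(-5249 + (⅓)*(1/41)*(-62)) = 1/(-5249 - 62/123) = 1/(-645689/123) = -123/645689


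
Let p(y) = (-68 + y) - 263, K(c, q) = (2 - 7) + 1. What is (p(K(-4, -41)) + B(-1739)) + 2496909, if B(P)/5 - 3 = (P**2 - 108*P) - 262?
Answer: 18554944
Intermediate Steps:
K(c, q) = -4 (K(c, q) = -5 + 1 = -4)
p(y) = -331 + y
B(P) = -1295 - 540*P + 5*P**2 (B(P) = 15 + 5*((P**2 - 108*P) - 262) = 15 + 5*(-262 + P**2 - 108*P) = 15 + (-1310 - 540*P + 5*P**2) = -1295 - 540*P + 5*P**2)
(p(K(-4, -41)) + B(-1739)) + 2496909 = ((-331 - 4) + (-1295 - 540*(-1739) + 5*(-1739)**2)) + 2496909 = (-335 + (-1295 + 939060 + 5*3024121)) + 2496909 = (-335 + (-1295 + 939060 + 15120605)) + 2496909 = (-335 + 16058370) + 2496909 = 16058035 + 2496909 = 18554944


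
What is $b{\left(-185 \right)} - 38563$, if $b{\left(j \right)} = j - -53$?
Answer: $-38695$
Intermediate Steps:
$b{\left(j \right)} = 53 + j$ ($b{\left(j \right)} = j + 53 = 53 + j$)
$b{\left(-185 \right)} - 38563 = \left(53 - 185\right) - 38563 = -132 - 38563 = -38695$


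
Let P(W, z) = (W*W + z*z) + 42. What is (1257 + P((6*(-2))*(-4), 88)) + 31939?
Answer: 43286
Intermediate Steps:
P(W, z) = 42 + W**2 + z**2 (P(W, z) = (W**2 + z**2) + 42 = 42 + W**2 + z**2)
(1257 + P((6*(-2))*(-4), 88)) + 31939 = (1257 + (42 + ((6*(-2))*(-4))**2 + 88**2)) + 31939 = (1257 + (42 + (-12*(-4))**2 + 7744)) + 31939 = (1257 + (42 + 48**2 + 7744)) + 31939 = (1257 + (42 + 2304 + 7744)) + 31939 = (1257 + 10090) + 31939 = 11347 + 31939 = 43286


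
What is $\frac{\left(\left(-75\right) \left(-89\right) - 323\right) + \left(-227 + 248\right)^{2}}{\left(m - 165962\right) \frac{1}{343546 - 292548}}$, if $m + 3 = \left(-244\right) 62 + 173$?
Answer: $- \frac{173214707}{90460} \approx -1914.8$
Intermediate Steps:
$m = -14958$ ($m = -3 + \left(\left(-244\right) 62 + 173\right) = -3 + \left(-15128 + 173\right) = -3 - 14955 = -14958$)
$\frac{\left(\left(-75\right) \left(-89\right) - 323\right) + \left(-227 + 248\right)^{2}}{\left(m - 165962\right) \frac{1}{343546 - 292548}} = \frac{\left(\left(-75\right) \left(-89\right) - 323\right) + \left(-227 + 248\right)^{2}}{\left(-14958 - 165962\right) \frac{1}{343546 - 292548}} = \frac{\left(6675 - 323\right) + 21^{2}}{\left(-180920\right) \frac{1}{50998}} = \frac{6352 + 441}{\left(-180920\right) \frac{1}{50998}} = \frac{6793}{- \frac{90460}{25499}} = 6793 \left(- \frac{25499}{90460}\right) = - \frac{173214707}{90460}$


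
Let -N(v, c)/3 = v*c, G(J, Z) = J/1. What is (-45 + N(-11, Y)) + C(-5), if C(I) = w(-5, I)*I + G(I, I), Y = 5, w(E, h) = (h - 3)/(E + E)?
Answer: 111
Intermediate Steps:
w(E, h) = (-3 + h)/(2*E) (w(E, h) = (-3 + h)/((2*E)) = (-3 + h)*(1/(2*E)) = (-3 + h)/(2*E))
G(J, Z) = J (G(J, Z) = J*1 = J)
N(v, c) = -3*c*v (N(v, c) = -3*v*c = -3*c*v)
C(I) = I + I*(3/10 - I/10) (C(I) = ((1/2)*(-3 + I)/(-5))*I + I = ((1/2)*(-1/5)*(-3 + I))*I + I = (3/10 - I/10)*I + I = I*(3/10 - I/10) + I = I + I*(3/10 - I/10))
(-45 + N(-11, Y)) + C(-5) = (-45 - 3*5*(-11)) + (1/10)*(-5)*(13 - 1*(-5)) = (-45 + 165) + (1/10)*(-5)*(13 + 5) = 120 + (1/10)*(-5)*18 = 120 - 9 = 111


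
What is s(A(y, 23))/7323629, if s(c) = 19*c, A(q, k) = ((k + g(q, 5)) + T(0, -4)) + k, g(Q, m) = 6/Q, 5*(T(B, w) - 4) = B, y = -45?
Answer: 14212/109854435 ≈ 0.00012937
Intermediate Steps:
T(B, w) = 4 + B/5
A(q, k) = 4 + 2*k + 6/q (A(q, k) = ((k + 6/q) + (4 + (⅕)*0)) + k = ((k + 6/q) + (4 + 0)) + k = ((k + 6/q) + 4) + k = (4 + k + 6/q) + k = 4 + 2*k + 6/q)
s(A(y, 23))/7323629 = (19*(4 + 2*23 + 6/(-45)))/7323629 = (19*(4 + 46 + 6*(-1/45)))*(1/7323629) = (19*(4 + 46 - 2/15))*(1/7323629) = (19*(748/15))*(1/7323629) = (14212/15)*(1/7323629) = 14212/109854435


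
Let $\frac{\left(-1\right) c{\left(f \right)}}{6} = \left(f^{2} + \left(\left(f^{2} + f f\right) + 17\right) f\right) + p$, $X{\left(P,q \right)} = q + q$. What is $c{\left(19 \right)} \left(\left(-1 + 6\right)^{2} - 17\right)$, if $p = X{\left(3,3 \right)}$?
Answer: $-691584$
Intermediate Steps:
$X{\left(P,q \right)} = 2 q$
$p = 6$ ($p = 2 \cdot 3 = 6$)
$c{\left(f \right)} = -36 - 6 f^{2} - 6 f \left(17 + 2 f^{2}\right)$ ($c{\left(f \right)} = - 6 \left(\left(f^{2} + \left(\left(f^{2} + f f\right) + 17\right) f\right) + 6\right) = - 6 \left(\left(f^{2} + \left(\left(f^{2} + f^{2}\right) + 17\right) f\right) + 6\right) = - 6 \left(\left(f^{2} + \left(2 f^{2} + 17\right) f\right) + 6\right) = - 6 \left(\left(f^{2} + \left(17 + 2 f^{2}\right) f\right) + 6\right) = - 6 \left(\left(f^{2} + f \left(17 + 2 f^{2}\right)\right) + 6\right) = - 6 \left(6 + f^{2} + f \left(17 + 2 f^{2}\right)\right) = -36 - 6 f^{2} - 6 f \left(17 + 2 f^{2}\right)$)
$c{\left(19 \right)} \left(\left(-1 + 6\right)^{2} - 17\right) = \left(-36 - 1938 - 12 \cdot 19^{3} - 6 \cdot 19^{2}\right) \left(\left(-1 + 6\right)^{2} - 17\right) = \left(-36 - 1938 - 82308 - 2166\right) \left(5^{2} - 17\right) = \left(-36 - 1938 - 82308 - 2166\right) \left(25 - 17\right) = \left(-86448\right) 8 = -691584$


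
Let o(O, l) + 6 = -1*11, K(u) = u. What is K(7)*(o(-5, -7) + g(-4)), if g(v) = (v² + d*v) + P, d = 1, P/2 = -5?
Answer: -105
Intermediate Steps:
P = -10 (P = 2*(-5) = -10)
o(O, l) = -17 (o(O, l) = -6 - 1*11 = -6 - 11 = -17)
g(v) = -10 + v + v² (g(v) = (v² + 1*v) - 10 = (v² + v) - 10 = (v + v²) - 10 = -10 + v + v²)
K(7)*(o(-5, -7) + g(-4)) = 7*(-17 + (-10 - 4 + (-4)²)) = 7*(-17 + (-10 - 4 + 16)) = 7*(-17 + 2) = 7*(-15) = -105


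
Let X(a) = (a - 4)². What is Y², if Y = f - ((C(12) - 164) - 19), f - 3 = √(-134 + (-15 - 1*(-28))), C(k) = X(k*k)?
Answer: 376903275 - 427108*I ≈ 3.769e+8 - 4.2711e+5*I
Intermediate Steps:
X(a) = (-4 + a)²
C(k) = (-4 + k²)² (C(k) = (-4 + k*k)² = (-4 + k²)²)
f = 3 + 11*I (f = 3 + √(-134 + (-15 - 1*(-28))) = 3 + √(-134 + (-15 + 28)) = 3 + √(-134 + 13) = 3 + √(-121) = 3 + 11*I ≈ 3.0 + 11.0*I)
Y = -19414 + 11*I (Y = (3 + 11*I) - (((-4 + 12²)² - 164) - 19) = (3 + 11*I) - (((-4 + 144)² - 164) - 19) = (3 + 11*I) - ((140² - 164) - 19) = (3 + 11*I) - ((19600 - 164) - 19) = (3 + 11*I) - (19436 - 19) = (3 + 11*I) - 1*19417 = (3 + 11*I) - 19417 = -19414 + 11*I ≈ -19414.0 + 11.0*I)
Y² = (-19414 + 11*I)²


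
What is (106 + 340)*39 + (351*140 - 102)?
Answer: 66432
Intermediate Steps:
(106 + 340)*39 + (351*140 - 102) = 446*39 + (49140 - 102) = 17394 + 49038 = 66432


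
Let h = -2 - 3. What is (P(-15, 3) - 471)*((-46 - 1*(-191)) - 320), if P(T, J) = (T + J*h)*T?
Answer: 3675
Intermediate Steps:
h = -5
P(T, J) = T*(T - 5*J) (P(T, J) = (T + J*(-5))*T = (T - 5*J)*T = T*(T - 5*J))
(P(-15, 3) - 471)*((-46 - 1*(-191)) - 320) = (-15*(-15 - 5*3) - 471)*((-46 - 1*(-191)) - 320) = (-15*(-15 - 15) - 471)*((-46 + 191) - 320) = (-15*(-30) - 471)*(145 - 320) = (450 - 471)*(-175) = -21*(-175) = 3675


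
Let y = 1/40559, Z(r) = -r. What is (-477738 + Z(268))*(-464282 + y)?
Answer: 9001241903367822/40559 ≈ 2.2193e+11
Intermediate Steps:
y = 1/40559 ≈ 2.4655e-5
(-477738 + Z(268))*(-464282 + y) = (-477738 - 1*268)*(-464282 + 1/40559) = (-477738 - 268)*(-18830813637/40559) = -478006*(-18830813637/40559) = 9001241903367822/40559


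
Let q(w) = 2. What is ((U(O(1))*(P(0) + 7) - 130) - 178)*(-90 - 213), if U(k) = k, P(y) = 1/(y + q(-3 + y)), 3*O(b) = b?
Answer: 185133/2 ≈ 92567.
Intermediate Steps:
O(b) = b/3
P(y) = 1/(2 + y) (P(y) = 1/(y + 2) = 1/(2 + y))
((U(O(1))*(P(0) + 7) - 130) - 178)*(-90 - 213) = ((((1/3)*1)*(1/(2 + 0) + 7) - 130) - 178)*(-90 - 213) = (((1/2 + 7)/3 - 130) - 178)*(-303) = (((1/3)*(15/2) - 130) - 178)*(-303) = ((5/2 - 130) - 178)*(-303) = (-255/2 - 178)*(-303) = -611/2*(-303) = 185133/2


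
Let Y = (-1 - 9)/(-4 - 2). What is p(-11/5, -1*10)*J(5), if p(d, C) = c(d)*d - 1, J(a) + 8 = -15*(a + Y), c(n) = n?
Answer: -10368/25 ≈ -414.72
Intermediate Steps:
Y = 5/3 (Y = -10/(-6) = -10*(-⅙) = 5/3 ≈ 1.6667)
J(a) = -33 - 15*a (J(a) = -8 - 15*(a + 5/3) = -8 - 15*(5/3 + a) = -8 + (-25 - 15*a) = -33 - 15*a)
p(d, C) = -1 + d² (p(d, C) = d*d - 1 = d² - 1 = -1 + d²)
p(-11/5, -1*10)*J(5) = (-1 + (-11/5)²)*(-33 - 15*5) = (-1 + (-11*⅕)²)*(-33 - 75) = (-1 + (-11/5)²)*(-108) = (-1 + 121/25)*(-108) = (96/25)*(-108) = -10368/25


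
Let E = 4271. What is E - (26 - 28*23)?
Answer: 4889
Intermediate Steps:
E - (26 - 28*23) = 4271 - (26 - 28*23) = 4271 - (26 - 644) = 4271 - 1*(-618) = 4271 + 618 = 4889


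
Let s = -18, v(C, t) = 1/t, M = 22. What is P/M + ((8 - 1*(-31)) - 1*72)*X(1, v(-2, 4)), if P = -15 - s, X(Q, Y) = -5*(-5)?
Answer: -18147/22 ≈ -824.86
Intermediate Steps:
X(Q, Y) = 25
P = 3 (P = -15 - 1*(-18) = -15 + 18 = 3)
P/M + ((8 - 1*(-31)) - 1*72)*X(1, v(-2, 4)) = 3/22 + ((8 - 1*(-31)) - 1*72)*25 = 3*(1/22) + ((8 + 31) - 72)*25 = 3/22 + (39 - 72)*25 = 3/22 - 33*25 = 3/22 - 825 = -18147/22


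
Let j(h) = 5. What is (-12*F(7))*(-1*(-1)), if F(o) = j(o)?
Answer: -60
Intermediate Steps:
F(o) = 5
(-12*F(7))*(-1*(-1)) = (-12*5)*(-1*(-1)) = -60*1 = -60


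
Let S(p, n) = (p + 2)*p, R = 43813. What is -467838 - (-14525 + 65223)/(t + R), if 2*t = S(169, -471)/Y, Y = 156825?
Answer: -714337181399018/1526886261 ≈ -4.6784e+5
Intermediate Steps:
S(p, n) = p*(2 + p) (S(p, n) = (2 + p)*p = p*(2 + p))
t = 3211/34850 (t = ((169*(2 + 169))/156825)/2 = ((169*171)*(1/156825))/2 = (28899*(1/156825))/2 = (1/2)*(3211/17425) = 3211/34850 ≈ 0.092138)
-467838 - (-14525 + 65223)/(t + R) = -467838 - (-14525 + 65223)/(3211/34850 + 43813) = -467838 - 50698/1526886261/34850 = -467838 - 50698*34850/1526886261 = -467838 - 1*1766825300/1526886261 = -467838 - 1766825300/1526886261 = -714337181399018/1526886261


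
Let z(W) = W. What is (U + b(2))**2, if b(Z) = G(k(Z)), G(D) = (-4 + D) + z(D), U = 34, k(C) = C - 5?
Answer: 576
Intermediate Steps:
k(C) = -5 + C
G(D) = -4 + 2*D (G(D) = (-4 + D) + D = -4 + 2*D)
b(Z) = -14 + 2*Z (b(Z) = -4 + 2*(-5 + Z) = -4 + (-10 + 2*Z) = -14 + 2*Z)
(U + b(2))**2 = (34 + (-14 + 2*2))**2 = (34 + (-14 + 4))**2 = (34 - 10)**2 = 24**2 = 576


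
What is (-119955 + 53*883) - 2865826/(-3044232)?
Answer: -111350485183/1522116 ≈ -73155.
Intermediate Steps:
(-119955 + 53*883) - 2865826/(-3044232) = (-119955 + 46799) - 2865826*(-1/3044232) = -73156 + 1432913/1522116 = -111350485183/1522116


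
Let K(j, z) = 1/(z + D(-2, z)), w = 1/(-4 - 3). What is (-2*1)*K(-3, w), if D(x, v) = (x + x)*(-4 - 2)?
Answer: -14/167 ≈ -0.083832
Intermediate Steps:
D(x, v) = -12*x (D(x, v) = (2*x)*(-6) = -12*x)
w = -⅐ (w = 1/(-7) = -⅐ ≈ -0.14286)
K(j, z) = 1/(24 + z) (K(j, z) = 1/(z - 12*(-2)) = 1/(z + 24) = 1/(24 + z))
(-2*1)*K(-3, w) = (-2*1)/(24 - ⅐) = -2/167/7 = -2*7/167 = -14/167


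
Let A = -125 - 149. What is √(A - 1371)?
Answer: I*√1645 ≈ 40.559*I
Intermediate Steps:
A = -274
√(A - 1371) = √(-274 - 1371) = √(-1645) = I*√1645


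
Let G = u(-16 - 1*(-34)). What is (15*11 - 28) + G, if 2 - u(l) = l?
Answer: 121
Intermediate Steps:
u(l) = 2 - l
G = -16 (G = 2 - (-16 - 1*(-34)) = 2 - (-16 + 34) = 2 - 1*18 = 2 - 18 = -16)
(15*11 - 28) + G = (15*11 - 28) - 16 = (165 - 28) - 16 = 137 - 16 = 121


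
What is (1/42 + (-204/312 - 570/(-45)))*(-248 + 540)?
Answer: 959512/273 ≈ 3514.7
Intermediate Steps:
(1/42 + (-204/312 - 570/(-45)))*(-248 + 540) = (1/42 + (-204*1/312 - 570*(-1/45)))*292 = (1/42 + (-17/26 + 38/3))*292 = (1/42 + 937/78)*292 = (3286/273)*292 = 959512/273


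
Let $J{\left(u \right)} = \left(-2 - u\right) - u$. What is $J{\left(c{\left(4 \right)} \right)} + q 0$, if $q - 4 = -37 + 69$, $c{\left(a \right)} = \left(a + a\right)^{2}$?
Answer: $-130$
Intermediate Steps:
$c{\left(a \right)} = 4 a^{2}$ ($c{\left(a \right)} = \left(2 a\right)^{2} = 4 a^{2}$)
$J{\left(u \right)} = -2 - 2 u$
$q = 36$ ($q = 4 + \left(-37 + 69\right) = 4 + 32 = 36$)
$J{\left(c{\left(4 \right)} \right)} + q 0 = \left(-2 - 2 \cdot 4 \cdot 4^{2}\right) + 36 \cdot 0 = \left(-2 - 2 \cdot 4 \cdot 16\right) + 0 = \left(-2 - 128\right) + 0 = -130 + 0 = -130$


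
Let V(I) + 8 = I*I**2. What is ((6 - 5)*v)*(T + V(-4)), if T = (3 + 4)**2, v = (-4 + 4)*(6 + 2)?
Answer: 0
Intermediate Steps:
v = 0 (v = 0*8 = 0)
T = 49 (T = 7**2 = 49)
V(I) = -8 + I**3 (V(I) = -8 + I*I**2 = -8 + I**3)
((6 - 5)*v)*(T + V(-4)) = ((6 - 5)*0)*(49 + (-8 + (-4)**3)) = (1*0)*(49 + (-8 - 64)) = 0*(49 - 72) = 0*(-23) = 0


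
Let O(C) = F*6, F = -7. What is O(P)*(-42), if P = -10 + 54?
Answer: 1764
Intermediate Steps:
P = 44
O(C) = -42 (O(C) = -7*6 = -42)
O(P)*(-42) = -42*(-42) = 1764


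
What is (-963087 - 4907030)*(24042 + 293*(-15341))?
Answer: 26244535861907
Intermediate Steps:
(-963087 - 4907030)*(24042 + 293*(-15341)) = -5870117*(24042 - 4494913) = -5870117*(-4470871) = 26244535861907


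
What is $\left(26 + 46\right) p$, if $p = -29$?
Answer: $-2088$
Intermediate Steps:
$\left(26 + 46\right) p = \left(26 + 46\right) \left(-29\right) = 72 \left(-29\right) = -2088$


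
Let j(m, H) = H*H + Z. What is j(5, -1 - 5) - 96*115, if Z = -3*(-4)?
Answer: -10992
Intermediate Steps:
Z = 12
j(m, H) = 12 + H² (j(m, H) = H*H + 12 = H² + 12 = 12 + H²)
j(5, -1 - 5) - 96*115 = (12 + (-1 - 5)²) - 96*115 = (12 + (-6)²) - 11040 = (12 + 36) - 11040 = 48 - 11040 = -10992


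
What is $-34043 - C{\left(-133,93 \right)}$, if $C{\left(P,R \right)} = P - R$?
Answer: $-33817$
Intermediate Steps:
$-34043 - C{\left(-133,93 \right)} = -34043 - \left(-133 - 93\right) = -34043 - -226 = -34043 + 226 = -33817$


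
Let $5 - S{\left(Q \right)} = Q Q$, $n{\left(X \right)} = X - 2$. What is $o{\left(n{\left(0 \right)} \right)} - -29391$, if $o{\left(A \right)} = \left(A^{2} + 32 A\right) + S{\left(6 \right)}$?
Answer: $29300$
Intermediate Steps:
$n{\left(X \right)} = -2 + X$
$S{\left(Q \right)} = 5 - Q^{2}$ ($S{\left(Q \right)} = 5 - Q Q = 5 - Q^{2}$)
$o{\left(A \right)} = -31 + A^{2} + 32 A$ ($o{\left(A \right)} = \left(A^{2} + 32 A\right) + \left(5 - 6^{2}\right) = \left(A^{2} + 32 A\right) + \left(5 - 36\right) = \left(A^{2} + 32 A\right) - 31 = -31 + A^{2} + 32 A$)
$o{\left(n{\left(0 \right)} \right)} - -29391 = \left(-31 + \left(-2 + 0\right)^{2} + 32 \left(-2 + 0\right)\right) - -29391 = \left(-31 + \left(-2\right)^{2} + 32 \left(-2\right)\right) + 29391 = \left(-31 + 4 - 64\right) + 29391 = -91 + 29391 = 29300$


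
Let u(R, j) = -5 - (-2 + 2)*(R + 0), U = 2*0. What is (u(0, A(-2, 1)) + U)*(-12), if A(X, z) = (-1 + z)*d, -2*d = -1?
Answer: 60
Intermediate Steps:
d = 1/2 (d = -1/2*(-1) = 1/2 ≈ 0.50000)
A(X, z) = -1/2 + z/2 (A(X, z) = (-1 + z)*(1/2) = -1/2 + z/2)
U = 0
u(R, j) = -5 (u(R, j) = -5 - 0*R = -5 - 1*0 = -5 + 0 = -5)
(u(0, A(-2, 1)) + U)*(-12) = (-5 + 0)*(-12) = -5*(-12) = 60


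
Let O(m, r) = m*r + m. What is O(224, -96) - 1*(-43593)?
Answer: 22313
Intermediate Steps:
O(m, r) = m + m*r
O(224, -96) - 1*(-43593) = 224*(1 - 96) - 1*(-43593) = 224*(-95) + 43593 = -21280 + 43593 = 22313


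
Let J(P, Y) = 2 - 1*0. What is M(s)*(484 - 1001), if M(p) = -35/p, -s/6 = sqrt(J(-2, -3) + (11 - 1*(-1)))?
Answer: -2585*sqrt(14)/12 ≈ -806.02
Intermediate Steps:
J(P, Y) = 2 (J(P, Y) = 2 + 0 = 2)
s = -6*sqrt(14) (s = -6*sqrt(2 + (11 - 1*(-1))) = -6*sqrt(2 + (11 + 1)) = -6*sqrt(2 + 12) = -6*sqrt(14) ≈ -22.450)
M(s)*(484 - 1001) = (-35*(-sqrt(14)/84))*(484 - 1001) = -(-5)*sqrt(14)/12*(-517) = (5*sqrt(14)/12)*(-517) = -2585*sqrt(14)/12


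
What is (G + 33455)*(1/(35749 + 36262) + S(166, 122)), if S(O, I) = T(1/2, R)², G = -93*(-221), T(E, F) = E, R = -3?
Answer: 972346530/72011 ≈ 13503.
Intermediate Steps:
G = 20553
S(O, I) = ¼ (S(O, I) = (1/2)² = (½)² = ¼)
(G + 33455)*(1/(35749 + 36262) + S(166, 122)) = (20553 + 33455)*(1/(35749 + 36262) + ¼) = 54008*(1/72011 + ¼) = 54008*(72015/288044) = 972346530/72011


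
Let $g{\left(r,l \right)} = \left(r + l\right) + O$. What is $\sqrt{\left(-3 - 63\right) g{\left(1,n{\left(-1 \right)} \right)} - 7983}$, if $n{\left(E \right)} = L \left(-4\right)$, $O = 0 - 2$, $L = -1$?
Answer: $9 i \sqrt{101} \approx 90.449 i$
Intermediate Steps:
$O = -2$ ($O = 0 - 2 = -2$)
$n{\left(E \right)} = 4$ ($n{\left(E \right)} = \left(-1\right) \left(-4\right) = 4$)
$g{\left(r,l \right)} = -2 + l + r$ ($g{\left(r,l \right)} = \left(r + l\right) - 2 = \left(l + r\right) - 2 = -2 + l + r$)
$\sqrt{\left(-3 - 63\right) g{\left(1,n{\left(-1 \right)} \right)} - 7983} = \sqrt{\left(-3 - 63\right) \left(-2 + 4 + 1\right) - 7983} = \sqrt{\left(-66\right) 3 - 7983} = \sqrt{-198 - 7983} = \sqrt{-8181} = 9 i \sqrt{101}$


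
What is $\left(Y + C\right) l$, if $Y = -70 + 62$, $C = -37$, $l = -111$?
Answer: $4995$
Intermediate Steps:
$Y = -8$
$\left(Y + C\right) l = \left(-8 - 37\right) \left(-111\right) = \left(-45\right) \left(-111\right) = 4995$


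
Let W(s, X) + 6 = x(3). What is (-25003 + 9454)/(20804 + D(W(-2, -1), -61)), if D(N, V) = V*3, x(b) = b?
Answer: -15549/20621 ≈ -0.75404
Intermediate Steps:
W(s, X) = -3 (W(s, X) = -6 + 3 = -3)
D(N, V) = 3*V
(-25003 + 9454)/(20804 + D(W(-2, -1), -61)) = (-25003 + 9454)/(20804 + 3*(-61)) = -15549/(20804 - 183) = -15549/20621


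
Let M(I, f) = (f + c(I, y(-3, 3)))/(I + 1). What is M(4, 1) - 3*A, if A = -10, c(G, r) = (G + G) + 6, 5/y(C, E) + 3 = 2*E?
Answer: 33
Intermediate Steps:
y(C, E) = 5/(-3 + 2*E)
c(G, r) = 6 + 2*G (c(G, r) = 2*G + 6 = 6 + 2*G)
M(I, f) = (6 + f + 2*I)/(1 + I) (M(I, f) = (f + (6 + 2*I))/(I + 1) = (6 + f + 2*I)/(1 + I))
M(4, 1) - 3*A = (6 + 1 + 2*4)/(1 + 4) - 3*(-10) = (6 + 1 + 8)/5 + 30 = (⅕)*15 + 30 = 3 + 30 = 33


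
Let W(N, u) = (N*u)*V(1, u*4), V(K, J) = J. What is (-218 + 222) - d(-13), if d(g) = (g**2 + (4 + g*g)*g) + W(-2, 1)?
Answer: 2092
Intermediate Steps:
W(N, u) = 4*N*u**2 (W(N, u) = (N*u)*(u*4) = (N*u)*(4*u) = 4*N*u**2)
d(g) = -8 + g**2 + g*(4 + g**2) (d(g) = (g**2 + (4 + g*g)*g) + 4*(-2)*1**2 = (g**2 + (4 + g**2)*g) + 4*(-2)*1 = (g**2 + g*(4 + g**2)) - 8 = -8 + g**2 + g*(4 + g**2))
(-218 + 222) - d(-13) = (-218 + 222) - (-8 + (-13)**2 + (-13)**3 + 4*(-13)) = 4 - (-8 + 169 - 2197 - 52) = 4 - 1*(-2088) = 4 + 2088 = 2092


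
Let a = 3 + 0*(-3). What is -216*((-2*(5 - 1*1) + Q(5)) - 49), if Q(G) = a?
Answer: 11664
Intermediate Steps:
a = 3 (a = 3 + 0 = 3)
Q(G) = 3
-216*((-2*(5 - 1*1) + Q(5)) - 49) = -216*((-2*(5 - 1*1) + 3) - 49) = -216*((-2*(5 - 1) + 3) - 49) = -216*((-2*4 + 3) - 49) = -216*((-8 + 3) - 49) = -216*(-5 - 49) = -216*(-54) = 11664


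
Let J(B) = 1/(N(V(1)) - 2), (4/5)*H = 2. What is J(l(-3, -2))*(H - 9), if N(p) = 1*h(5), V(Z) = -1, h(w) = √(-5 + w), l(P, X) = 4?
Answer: 13/4 ≈ 3.2500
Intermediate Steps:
N(p) = 0 (N(p) = 1*√(-5 + 5) = 1*√0 = 1*0 = 0)
H = 5/2 (H = (5/4)*2 = 5/2 ≈ 2.5000)
J(B) = -½ (J(B) = 1/(0 - 2) = 1/(-2) = -½)
J(l(-3, -2))*(H - 9) = -(5/2 - 9)/2 = -½*(-13/2) = 13/4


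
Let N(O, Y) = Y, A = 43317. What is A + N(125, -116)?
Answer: 43201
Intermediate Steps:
A + N(125, -116) = 43317 - 116 = 43201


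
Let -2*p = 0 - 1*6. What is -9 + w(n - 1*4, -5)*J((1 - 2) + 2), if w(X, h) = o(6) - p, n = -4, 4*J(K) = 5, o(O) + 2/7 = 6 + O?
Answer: 53/28 ≈ 1.8929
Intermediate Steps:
p = 3 (p = -(0 - 1*6)/2 = -(0 - 6)/2 = -½*(-6) = 3)
o(O) = 40/7 + O (o(O) = -2/7 + (6 + O) = 40/7 + O)
J(K) = 5/4 (J(K) = (¼)*5 = 5/4)
w(X, h) = 61/7 (w(X, h) = (40/7 + 6) - 1*3 = 82/7 - 3 = 61/7)
-9 + w(n - 1*4, -5)*J((1 - 2) + 2) = -9 + (61/7)*(5/4) = -9 + 305/28 = 53/28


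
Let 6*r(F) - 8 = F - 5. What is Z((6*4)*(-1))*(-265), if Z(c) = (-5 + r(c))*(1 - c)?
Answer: 112625/2 ≈ 56313.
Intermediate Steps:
r(F) = 1/2 + F/6 (r(F) = 4/3 + (F - 5)/6 = 4/3 + (-5 + F)/6 = 4/3 + (-5/6 + F/6) = 1/2 + F/6)
Z(c) = (1 - c)*(-9/2 + c/6) (Z(c) = (-5 + (1/2 + c/6))*(1 - c) = (-9/2 + c/6)*(1 - c) = (1 - c)*(-9/2 + c/6))
Z((6*4)*(-1))*(-265) = (-9/2 - ((6*4)*(-1))**2/6 + 14*((6*4)*(-1))/3)*(-265) = (-9/2 - (24*(-1))**2/6 + 14*(24*(-1))/3)*(-265) = (-9/2 - 1/6*(-24)**2 + (14/3)*(-24))*(-265) = (-9/2 - 1/6*576 - 112)*(-265) = (-9/2 - 96 - 112)*(-265) = -425/2*(-265) = 112625/2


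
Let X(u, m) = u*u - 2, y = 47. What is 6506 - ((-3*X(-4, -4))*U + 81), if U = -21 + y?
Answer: 7517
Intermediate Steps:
X(u, m) = -2 + u² (X(u, m) = u² - 2 = -2 + u²)
U = 26 (U = -21 + 47 = 26)
6506 - ((-3*X(-4, -4))*U + 81) = 6506 - (-3*(-2 + (-4)²)*26 + 81) = 6506 - (-3*(-2 + 16)*26 + 81) = 6506 - (-3*14*26 + 81) = 6506 - (-42*26 + 81) = 6506 - (-1092 + 81) = 6506 - 1*(-1011) = 6506 + 1011 = 7517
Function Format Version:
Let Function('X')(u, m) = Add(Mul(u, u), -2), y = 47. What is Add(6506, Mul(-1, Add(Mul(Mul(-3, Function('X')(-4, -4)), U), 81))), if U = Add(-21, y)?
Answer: 7517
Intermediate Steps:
Function('X')(u, m) = Add(-2, Pow(u, 2)) (Function('X')(u, m) = Add(Pow(u, 2), -2) = Add(-2, Pow(u, 2)))
U = 26 (U = Add(-21, 47) = 26)
Add(6506, Mul(-1, Add(Mul(Mul(-3, Function('X')(-4, -4)), U), 81))) = Add(6506, Mul(-1, Add(Mul(Mul(-3, Add(-2, Pow(-4, 2))), 26), 81))) = Add(6506, Mul(-1, Add(Mul(Mul(-3, Add(-2, 16)), 26), 81))) = Add(6506, Mul(-1, Add(Mul(Mul(-3, 14), 26), 81))) = Add(6506, Mul(-1, Add(Mul(-42, 26), 81))) = Add(6506, Mul(-1, Add(-1092, 81))) = Add(6506, Mul(-1, -1011)) = Add(6506, 1011) = 7517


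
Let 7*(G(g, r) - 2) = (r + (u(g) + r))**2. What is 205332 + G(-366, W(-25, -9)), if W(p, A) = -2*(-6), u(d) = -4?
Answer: 1437738/7 ≈ 2.0539e+5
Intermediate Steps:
W(p, A) = 12
G(g, r) = 2 + (-4 + 2*r)**2/7 (G(g, r) = 2 + (r + (-4 + r))**2/7 = 2 + (-4 + 2*r)**2/7)
205332 + G(-366, W(-25, -9)) = 205332 + (2 + 4*(-2 + 12)**2/7) = 205332 + (2 + (4/7)*10**2) = 205332 + (2 + (4/7)*100) = 205332 + (2 + 400/7) = 205332 + 414/7 = 1437738/7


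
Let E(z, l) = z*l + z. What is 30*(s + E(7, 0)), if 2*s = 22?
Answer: 540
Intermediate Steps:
s = 11 (s = (½)*22 = 11)
E(z, l) = z + l*z (E(z, l) = l*z + z = z + l*z)
30*(s + E(7, 0)) = 30*(11 + 7*(1 + 0)) = 30*(11 + 7*1) = 30*(11 + 7) = 30*18 = 540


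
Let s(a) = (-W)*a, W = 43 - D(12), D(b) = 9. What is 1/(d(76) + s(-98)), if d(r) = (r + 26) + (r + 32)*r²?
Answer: 1/627242 ≈ 1.5943e-6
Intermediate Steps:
W = 34 (W = 43 - 1*9 = 43 - 9 = 34)
d(r) = 26 + r + r²*(32 + r) (d(r) = (26 + r) + (32 + r)*r² = (26 + r) + r²*(32 + r) = 26 + r + r²*(32 + r))
s(a) = -34*a (s(a) = (-1*34)*a = -34*a)
1/(d(76) + s(-98)) = 1/((26 + 76 + 76³ + 32*76²) - 34*(-98)) = 1/((26 + 76 + 438976 + 32*5776) + 3332) = 1/((26 + 76 + 438976 + 184832) + 3332) = 1/(623910 + 3332) = 1/627242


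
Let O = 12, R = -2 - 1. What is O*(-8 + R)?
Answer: -132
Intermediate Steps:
R = -3
O*(-8 + R) = 12*(-8 - 3) = 12*(-11) = -132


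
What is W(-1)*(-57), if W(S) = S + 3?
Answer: -114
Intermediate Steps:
W(S) = 3 + S
W(-1)*(-57) = (3 - 1)*(-57) = 2*(-57) = -114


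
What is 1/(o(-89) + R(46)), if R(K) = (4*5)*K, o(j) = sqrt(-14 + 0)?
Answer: 460/423207 - I*sqrt(14)/846414 ≈ 0.0010869 - 4.4206e-6*I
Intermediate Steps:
o(j) = I*sqrt(14) (o(j) = sqrt(-14) = I*sqrt(14))
R(K) = 20*K
1/(o(-89) + R(46)) = 1/(I*sqrt(14) + 20*46) = 1/(I*sqrt(14) + 920) = 1/(920 + I*sqrt(14))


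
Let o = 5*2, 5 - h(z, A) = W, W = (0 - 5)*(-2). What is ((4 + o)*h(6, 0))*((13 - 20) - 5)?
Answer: 840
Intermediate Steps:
W = 10 (W = -5*(-2) = 10)
h(z, A) = -5 (h(z, A) = 5 - 1*10 = 5 - 10 = -5)
o = 10
((4 + o)*h(6, 0))*((13 - 20) - 5) = ((4 + 10)*(-5))*((13 - 20) - 5) = (14*(-5))*(-7 - 5) = -70*(-12) = 840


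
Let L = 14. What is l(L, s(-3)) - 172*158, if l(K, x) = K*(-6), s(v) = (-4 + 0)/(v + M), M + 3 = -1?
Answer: -27260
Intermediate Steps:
M = -4 (M = -3 - 1 = -4)
s(v) = -4/(-4 + v) (s(v) = (-4 + 0)/(v - 4) = -4/(-4 + v))
l(K, x) = -6*K
l(L, s(-3)) - 172*158 = -6*14 - 172*158 = -84 - 27176 = -27260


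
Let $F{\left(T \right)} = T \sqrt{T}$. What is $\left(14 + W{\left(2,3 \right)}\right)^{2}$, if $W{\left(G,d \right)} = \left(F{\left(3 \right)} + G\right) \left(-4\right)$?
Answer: $468 - 144 \sqrt{3} \approx 218.58$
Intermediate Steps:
$F{\left(T \right)} = T^{\frac{3}{2}}$
$W{\left(G,d \right)} = - 12 \sqrt{3} - 4 G$ ($W{\left(G,d \right)} = \left(3^{\frac{3}{2}} + G\right) \left(-4\right) = \left(3 \sqrt{3} + G\right) \left(-4\right) = \left(G + 3 \sqrt{3}\right) \left(-4\right) = - 12 \sqrt{3} - 4 G$)
$\left(14 + W{\left(2,3 \right)}\right)^{2} = \left(14 - \left(8 + 12 \sqrt{3}\right)\right)^{2} = \left(6 - 12 \sqrt{3}\right)^{2}$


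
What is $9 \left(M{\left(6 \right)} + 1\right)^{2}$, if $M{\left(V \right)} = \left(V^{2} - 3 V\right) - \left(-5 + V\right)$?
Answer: $2916$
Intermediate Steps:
$M{\left(V \right)} = 5 + V^{2} - 4 V$
$9 \left(M{\left(6 \right)} + 1\right)^{2} = 9 \left(\left(5 + 6^{2} - 24\right) + 1\right)^{2} = 9 \left(\left(5 + 36 - 24\right) + 1\right)^{2} = 9 \left(17 + 1\right)^{2} = 9 \cdot 18^{2} = 9 \cdot 324 = 2916$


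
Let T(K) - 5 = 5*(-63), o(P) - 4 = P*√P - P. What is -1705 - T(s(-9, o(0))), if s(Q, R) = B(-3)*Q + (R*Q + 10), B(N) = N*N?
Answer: -1395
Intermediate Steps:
o(P) = 4 + P^(3/2) - P (o(P) = 4 + (P*√P - P) = 4 + (P^(3/2) - P) = 4 + P^(3/2) - P)
B(N) = N²
s(Q, R) = 10 + 9*Q + Q*R (s(Q, R) = (-3)²*Q + (R*Q + 10) = 9*Q + (Q*R + 10) = 9*Q + (10 + Q*R) = 10 + 9*Q + Q*R)
T(K) = -310 (T(K) = 5 + 5*(-63) = 5 - 315 = -310)
-1705 - T(s(-9, o(0))) = -1705 - 1*(-310) = -1705 + 310 = -1395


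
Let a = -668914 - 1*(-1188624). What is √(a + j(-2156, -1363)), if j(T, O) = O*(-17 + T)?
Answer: √3481509 ≈ 1865.9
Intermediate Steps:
a = 519710 (a = -668914 + 1188624 = 519710)
√(a + j(-2156, -1363)) = √(519710 - 1363*(-17 - 2156)) = √(519710 - 1363*(-2173)) = √(519710 + 2961799) = √3481509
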